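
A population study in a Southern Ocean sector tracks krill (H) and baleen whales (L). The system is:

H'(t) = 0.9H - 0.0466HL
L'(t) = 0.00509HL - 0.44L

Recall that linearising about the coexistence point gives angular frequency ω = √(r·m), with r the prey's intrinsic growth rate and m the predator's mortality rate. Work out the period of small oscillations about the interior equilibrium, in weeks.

Here r = 0.9 and m = 0.44, so r·m = 0.396.
ω = √0.396 = 0.629 per week, hence T = 2π/ω ≈ 9.98 weeks.

T ≈ 9.98 weeks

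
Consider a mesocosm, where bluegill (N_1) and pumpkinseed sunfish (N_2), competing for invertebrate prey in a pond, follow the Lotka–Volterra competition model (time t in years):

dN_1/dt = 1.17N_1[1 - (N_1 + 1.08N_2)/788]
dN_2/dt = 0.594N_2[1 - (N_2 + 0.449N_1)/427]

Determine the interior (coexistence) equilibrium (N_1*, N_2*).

N_1* ≈ 635, N_2* ≈ 142

Setting both brackets to zero gives the nullclines N_1 + 1.08N_2 = 788 and 0.449N_1 + N_2 = 427.
Substituting N_2 = 427 - 0.449N_1 into the first: N_1(1 - 1.08·0.449) = 788 - 1.08·427.
So N_1* = 327/0.515 = 635, and then N_2* = 427 - 0.449·635 = 142.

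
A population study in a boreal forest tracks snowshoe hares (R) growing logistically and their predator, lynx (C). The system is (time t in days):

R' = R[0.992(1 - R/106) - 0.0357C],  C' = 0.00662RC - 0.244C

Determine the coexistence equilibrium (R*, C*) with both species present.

From dC/dt = 0 with C > 0: 0.00662R* = 0.244, so R* = 36.9.
Substitute into dR/dt = 0: 0.992(1 - 36.9/106) = 0.0357C*.
The bracket is 0.652, giving C* = 0.647/0.0357 = 18.1.

R* ≈ 36.9, C* ≈ 18.1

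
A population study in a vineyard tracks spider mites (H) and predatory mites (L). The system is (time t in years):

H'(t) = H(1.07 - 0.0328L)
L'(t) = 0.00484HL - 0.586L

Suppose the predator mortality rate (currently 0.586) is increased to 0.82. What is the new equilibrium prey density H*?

At the interior fixed point, setting dL/dt = 0 with L > 0 fixes H* = (predator death rate)/(HL coefficient) — independent of the other coefficients.
With the change, H* = 0.82/0.00484 = 169; it rises from 121.

H* ≈ 169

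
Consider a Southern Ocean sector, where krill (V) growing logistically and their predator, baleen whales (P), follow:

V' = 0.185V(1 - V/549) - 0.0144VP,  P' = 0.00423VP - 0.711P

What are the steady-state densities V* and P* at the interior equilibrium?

V* ≈ 168, P* ≈ 8.91

From dP/dt = 0 with P > 0: 0.00423V* = 0.711, so V* = 168.
Substitute into dV/dt = 0: 0.185(1 - 168/549) = 0.0144P*.
The bracket is 0.694, giving P* = 0.128/0.0144 = 8.91.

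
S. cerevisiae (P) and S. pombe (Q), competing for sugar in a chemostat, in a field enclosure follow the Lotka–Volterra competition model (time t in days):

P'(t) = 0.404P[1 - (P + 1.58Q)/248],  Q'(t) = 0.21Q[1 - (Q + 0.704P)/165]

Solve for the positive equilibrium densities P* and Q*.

Setting both brackets to zero gives the nullclines P + 1.58Q = 248 and 0.704P + Q = 165.
Substituting Q = 165 - 0.704P into the first: P(1 - 1.58·0.704) = 248 - 1.58·165.
So P* = -12.7/-0.112 = 113, and then Q* = 165 - 0.704·113 = 85.4.

P* ≈ 113, Q* ≈ 85.4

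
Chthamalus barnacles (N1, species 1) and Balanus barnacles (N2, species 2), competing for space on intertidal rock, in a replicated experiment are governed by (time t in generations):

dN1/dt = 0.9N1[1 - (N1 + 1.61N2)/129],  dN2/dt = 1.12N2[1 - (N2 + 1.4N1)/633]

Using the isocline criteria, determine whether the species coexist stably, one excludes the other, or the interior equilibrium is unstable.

Compare the nullcline intercepts: K1/α12 = 129/1.61 = 80.1 < K2 = 633; K2/α21 = 633/1.4 = 452 > K1 = 129.
Since the inequalities point opposite ways, species 2 can invade but species 1 cannot.

species 2 excludes species 1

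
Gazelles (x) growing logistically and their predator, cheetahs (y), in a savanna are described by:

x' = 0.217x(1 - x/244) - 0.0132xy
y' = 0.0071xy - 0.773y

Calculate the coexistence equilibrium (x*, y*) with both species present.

From dy/dt = 0 with y > 0: 0.0071x* = 0.773, so x* = 109.
Substitute into dx/dt = 0: 0.217(1 - 109/244) = 0.0132y*.
The bracket is 0.554, giving y* = 0.12/0.0132 = 9.1.

x* ≈ 109, y* ≈ 9.1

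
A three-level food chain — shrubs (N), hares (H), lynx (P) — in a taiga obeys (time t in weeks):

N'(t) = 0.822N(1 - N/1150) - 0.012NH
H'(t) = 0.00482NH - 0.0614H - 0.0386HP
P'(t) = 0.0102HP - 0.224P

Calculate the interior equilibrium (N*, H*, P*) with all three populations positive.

From dP/dt = 0: 0.0102H* = 0.224, so H* = 22.
From dN/dt = 0: 0.822(1 - N*/1150) = 0.012·22, giving N* = 1150·(1 - 0.321) = 781.
From dH/dt = 0: 0.00482·781 - 0.0614 = 0.0386P*, so P* = 3.7/0.0386 = 96.

N* ≈ 781, H* ≈ 22, P* ≈ 96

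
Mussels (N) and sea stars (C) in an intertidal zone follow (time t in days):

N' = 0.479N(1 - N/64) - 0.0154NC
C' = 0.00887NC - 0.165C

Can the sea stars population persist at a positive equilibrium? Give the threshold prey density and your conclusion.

Threshold N = 18.6; K > 18.6, so yes, the predator persists.

The predator equation gives dC/dt > 0 only when N > 0.165/0.00887 = 18.6.
Without the predator, N → K = 64. Since 64 > 18.6, the predator can invade and persist.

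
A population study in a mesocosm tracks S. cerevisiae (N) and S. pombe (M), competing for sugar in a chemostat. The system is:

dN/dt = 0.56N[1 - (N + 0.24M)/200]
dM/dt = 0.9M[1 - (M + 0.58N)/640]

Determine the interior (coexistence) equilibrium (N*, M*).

N* ≈ 53.9, M* ≈ 609

Setting both brackets to zero gives the nullclines N + 0.24M = 200 and 0.58N + M = 640.
Substituting M = 640 - 0.58N into the first: N(1 - 0.24·0.58) = 200 - 0.24·640.
So N* = 46.4/0.861 = 53.9, and then M* = 640 - 0.58·53.9 = 609.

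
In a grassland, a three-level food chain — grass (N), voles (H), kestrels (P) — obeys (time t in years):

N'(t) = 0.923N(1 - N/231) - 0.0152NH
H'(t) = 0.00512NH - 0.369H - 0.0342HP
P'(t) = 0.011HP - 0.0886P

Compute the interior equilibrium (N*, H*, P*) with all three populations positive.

From dP/dt = 0: 0.011H* = 0.0886, so H* = 8.05.
From dN/dt = 0: 0.923(1 - N*/231) = 0.0152·8.05, giving N* = 231·(1 - 0.133) = 200.
From dH/dt = 0: 0.00512·200 - 0.369 = 0.0342P*, so P* = 0.657/0.0342 = 19.2.

N* ≈ 200, H* ≈ 8.05, P* ≈ 19.2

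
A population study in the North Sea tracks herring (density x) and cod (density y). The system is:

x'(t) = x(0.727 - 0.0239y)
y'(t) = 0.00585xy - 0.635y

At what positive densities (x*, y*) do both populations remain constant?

Set dy/dt = 0 with y > 0: 0.00585x - 0.635 = 0, so x* = 0.635/0.00585 = 109.
Set dx/dt = 0 with x > 0: 0.727 - 0.0239y = 0, so y* = 0.727/0.0239 = 30.4.

x* ≈ 109, y* ≈ 30.4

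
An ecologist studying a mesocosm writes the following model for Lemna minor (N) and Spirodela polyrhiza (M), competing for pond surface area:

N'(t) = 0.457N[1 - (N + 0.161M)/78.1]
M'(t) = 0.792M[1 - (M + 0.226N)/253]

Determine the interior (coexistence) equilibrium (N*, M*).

N* ≈ 38.8, M* ≈ 244

Setting both brackets to zero gives the nullclines N + 0.161M = 78.1 and 0.226N + M = 253.
Substituting M = 253 - 0.226N into the first: N(1 - 0.161·0.226) = 78.1 - 0.161·253.
So N* = 37.4/0.964 = 38.8, and then M* = 253 - 0.226·38.8 = 244.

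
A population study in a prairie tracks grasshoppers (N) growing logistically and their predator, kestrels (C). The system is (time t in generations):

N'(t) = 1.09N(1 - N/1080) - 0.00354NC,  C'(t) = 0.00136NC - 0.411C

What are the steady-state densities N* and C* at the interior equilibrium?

From dC/dt = 0 with C > 0: 0.00136N* = 0.411, so N* = 302.
Substitute into dN/dt = 0: 1.09(1 - 302/1080) = 0.00354C*.
The bracket is 0.72, giving C* = 0.785/0.00354 = 222.

N* ≈ 302, C* ≈ 222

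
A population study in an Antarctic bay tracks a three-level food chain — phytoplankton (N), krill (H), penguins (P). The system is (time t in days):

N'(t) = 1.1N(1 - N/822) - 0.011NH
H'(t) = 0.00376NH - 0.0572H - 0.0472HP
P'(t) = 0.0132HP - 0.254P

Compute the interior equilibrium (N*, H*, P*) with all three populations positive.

From dP/dt = 0: 0.0132H* = 0.254, so H* = 19.2.
From dN/dt = 0: 1.1(1 - N*/822) = 0.011·19.2, giving N* = 822·(1 - 0.192) = 664.
From dH/dt = 0: 0.00376·664 - 0.0572 = 0.0472P*, so P* = 2.44/0.0472 = 51.7.

N* ≈ 664, H* ≈ 19.2, P* ≈ 51.7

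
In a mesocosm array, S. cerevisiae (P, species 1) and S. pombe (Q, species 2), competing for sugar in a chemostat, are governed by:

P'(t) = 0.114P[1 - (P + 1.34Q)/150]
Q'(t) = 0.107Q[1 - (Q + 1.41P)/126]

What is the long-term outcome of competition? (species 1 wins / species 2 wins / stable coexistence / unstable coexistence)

unstable coexistence (outcome depends on initial conditions)

Compare the nullcline intercepts: K1/α12 = 150/1.34 = 112 < K2 = 126; K2/α21 = 126/1.41 = 89.4 < K1 = 150.
Since both are reversed, neither can invade when rare; the interior point is a saddle.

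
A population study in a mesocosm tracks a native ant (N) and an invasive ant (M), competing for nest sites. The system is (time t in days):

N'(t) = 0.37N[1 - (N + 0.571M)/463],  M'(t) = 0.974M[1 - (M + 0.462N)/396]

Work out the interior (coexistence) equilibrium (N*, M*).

N* ≈ 322, M* ≈ 247

Setting both brackets to zero gives the nullclines N + 0.571M = 463 and 0.462N + M = 396.
Substituting M = 396 - 0.462N into the first: N(1 - 0.571·0.462) = 463 - 0.571·396.
So N* = 237/0.736 = 322, and then M* = 396 - 0.462·322 = 247.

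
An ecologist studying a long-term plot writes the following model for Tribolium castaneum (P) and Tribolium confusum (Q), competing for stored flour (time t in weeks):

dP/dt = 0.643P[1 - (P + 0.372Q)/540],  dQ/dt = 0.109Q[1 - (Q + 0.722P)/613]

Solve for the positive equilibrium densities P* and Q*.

P* ≈ 427, Q* ≈ 305

Setting both brackets to zero gives the nullclines P + 0.372Q = 540 and 0.722P + Q = 613.
Substituting Q = 613 - 0.722P into the first: P(1 - 0.372·0.722) = 540 - 0.372·613.
So P* = 312/0.731 = 427, and then Q* = 613 - 0.722·427 = 305.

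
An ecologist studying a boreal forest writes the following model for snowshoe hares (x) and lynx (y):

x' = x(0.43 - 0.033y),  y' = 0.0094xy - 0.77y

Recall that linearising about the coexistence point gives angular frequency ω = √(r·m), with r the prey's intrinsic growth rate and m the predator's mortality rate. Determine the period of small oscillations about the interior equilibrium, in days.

T ≈ 10.9 days

Here r = 0.43 and m = 0.77, so r·m = 0.331.
ω = √0.331 = 0.575 per day, hence T = 2π/ω ≈ 10.9 days.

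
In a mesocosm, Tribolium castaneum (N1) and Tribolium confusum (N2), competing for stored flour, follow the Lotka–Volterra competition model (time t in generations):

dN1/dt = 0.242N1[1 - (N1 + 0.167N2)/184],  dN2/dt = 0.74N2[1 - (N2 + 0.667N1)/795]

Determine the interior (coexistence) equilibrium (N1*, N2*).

N1* ≈ 57.7, N2* ≈ 757

Setting both brackets to zero gives the nullclines N1 + 0.167N2 = 184 and 0.667N1 + N2 = 795.
Substituting N2 = 795 - 0.667N1 into the first: N1(1 - 0.167·0.667) = 184 - 0.167·795.
So N1* = 51.2/0.889 = 57.7, and then N2* = 795 - 0.667·57.7 = 757.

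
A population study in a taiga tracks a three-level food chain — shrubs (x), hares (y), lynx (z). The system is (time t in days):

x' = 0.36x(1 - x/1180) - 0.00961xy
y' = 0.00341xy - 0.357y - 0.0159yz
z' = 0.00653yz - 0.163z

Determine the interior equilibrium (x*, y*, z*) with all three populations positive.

x* ≈ 394, y* ≈ 25, z* ≈ 62

From dz/dt = 0: 0.00653y* = 0.163, so y* = 25.
From dx/dt = 0: 0.36(1 - x*/1180) = 0.00961·25, giving x* = 1180·(1 - 0.666) = 394.
From dy/dt = 0: 0.00341·394 - 0.357 = 0.0159z*, so z* = 0.986/0.0159 = 62.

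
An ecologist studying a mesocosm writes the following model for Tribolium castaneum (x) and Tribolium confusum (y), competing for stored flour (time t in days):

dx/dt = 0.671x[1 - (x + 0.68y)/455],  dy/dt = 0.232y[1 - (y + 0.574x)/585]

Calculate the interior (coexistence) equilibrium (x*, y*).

x* ≈ 93.8, y* ≈ 531

Setting both brackets to zero gives the nullclines x + 0.68y = 455 and 0.574x + y = 585.
Substituting y = 585 - 0.574x into the first: x(1 - 0.68·0.574) = 455 - 0.68·585.
So x* = 57.2/0.61 = 93.8, and then y* = 585 - 0.574·93.8 = 531.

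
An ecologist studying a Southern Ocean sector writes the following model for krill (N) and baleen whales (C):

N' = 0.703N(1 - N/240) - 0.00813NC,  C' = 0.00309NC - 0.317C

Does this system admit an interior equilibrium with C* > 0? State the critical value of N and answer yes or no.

The predator equation gives dC/dt > 0 only when N > 0.317/0.00309 = 103.
Without the predator, N → K = 240. Since 240 > 103, the predator can invade and persist.

Threshold N = 103; K > 103, so yes, the predator persists.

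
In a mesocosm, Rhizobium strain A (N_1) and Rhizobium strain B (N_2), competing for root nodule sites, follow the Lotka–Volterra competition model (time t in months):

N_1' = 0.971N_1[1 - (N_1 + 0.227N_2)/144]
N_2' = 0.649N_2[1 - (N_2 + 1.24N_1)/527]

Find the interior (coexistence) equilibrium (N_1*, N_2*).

N_1* ≈ 33.9, N_2* ≈ 485

Setting both brackets to zero gives the nullclines N_1 + 0.227N_2 = 144 and 1.24N_1 + N_2 = 527.
Substituting N_2 = 527 - 1.24N_1 into the first: N_1(1 - 0.227·1.24) = 144 - 0.227·527.
So N_1* = 24.4/0.719 = 33.9, and then N_2* = 527 - 1.24·33.9 = 485.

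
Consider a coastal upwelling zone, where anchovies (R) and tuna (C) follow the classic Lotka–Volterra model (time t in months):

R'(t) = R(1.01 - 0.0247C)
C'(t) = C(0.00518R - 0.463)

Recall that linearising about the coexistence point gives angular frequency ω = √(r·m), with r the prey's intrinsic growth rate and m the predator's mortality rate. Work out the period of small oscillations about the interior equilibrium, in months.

Here r = 1.01 and m = 0.463, so r·m = 0.468.
ω = √0.468 = 0.684 per month, hence T = 2π/ω ≈ 9.19 months.

T ≈ 9.19 months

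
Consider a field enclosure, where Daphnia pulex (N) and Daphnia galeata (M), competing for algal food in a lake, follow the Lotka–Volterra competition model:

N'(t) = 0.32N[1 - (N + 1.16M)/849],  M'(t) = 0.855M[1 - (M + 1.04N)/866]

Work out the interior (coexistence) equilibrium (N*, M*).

Setting both brackets to zero gives the nullclines N + 1.16M = 849 and 1.04N + M = 866.
Substituting M = 866 - 1.04N into the first: N(1 - 1.16·1.04) = 849 - 1.16·866.
So N* = -156/-0.206 = 754, and then M* = 866 - 1.04·754 = 82.2.

N* ≈ 754, M* ≈ 82.2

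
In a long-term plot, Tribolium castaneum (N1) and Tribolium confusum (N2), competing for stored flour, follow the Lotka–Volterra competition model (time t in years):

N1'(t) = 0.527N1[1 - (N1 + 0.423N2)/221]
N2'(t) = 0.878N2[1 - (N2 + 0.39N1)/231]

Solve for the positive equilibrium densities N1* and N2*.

N1* ≈ 148, N2* ≈ 173

Setting both brackets to zero gives the nullclines N1 + 0.423N2 = 221 and 0.39N1 + N2 = 231.
Substituting N2 = 231 - 0.39N1 into the first: N1(1 - 0.423·0.39) = 221 - 0.423·231.
So N1* = 123/0.835 = 148, and then N2* = 231 - 0.39·148 = 173.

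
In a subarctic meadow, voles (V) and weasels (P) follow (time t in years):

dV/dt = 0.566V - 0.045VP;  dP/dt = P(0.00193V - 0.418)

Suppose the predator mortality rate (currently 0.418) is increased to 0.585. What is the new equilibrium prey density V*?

At the interior fixed point, setting dP/dt = 0 with P > 0 fixes V* = (predator death rate)/(VP coefficient) — independent of the other coefficients.
With the change, V* = 0.585/0.00193 = 303; it rises from 217.

V* ≈ 303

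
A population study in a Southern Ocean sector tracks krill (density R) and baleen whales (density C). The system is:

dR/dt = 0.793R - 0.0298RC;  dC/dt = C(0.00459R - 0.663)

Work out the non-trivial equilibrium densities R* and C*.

Set dC/dt = 0 with C > 0: 0.00459R - 0.663 = 0, so R* = 0.663/0.00459 = 144.
Set dR/dt = 0 with R > 0: 0.793 - 0.0298C = 0, so C* = 0.793/0.0298 = 26.6.

R* ≈ 144, C* ≈ 26.6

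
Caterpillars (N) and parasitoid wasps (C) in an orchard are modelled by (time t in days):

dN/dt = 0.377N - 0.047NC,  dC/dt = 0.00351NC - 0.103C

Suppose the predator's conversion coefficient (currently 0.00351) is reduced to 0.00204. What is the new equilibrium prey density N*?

At the interior fixed point, setting dC/dt = 0 with C > 0 fixes N* = (predator death rate)/(NC coefficient) — independent of the other coefficients.
With the change, N* = 0.103/0.00204 = 50.5; it rises from 29.3.

N* ≈ 50.5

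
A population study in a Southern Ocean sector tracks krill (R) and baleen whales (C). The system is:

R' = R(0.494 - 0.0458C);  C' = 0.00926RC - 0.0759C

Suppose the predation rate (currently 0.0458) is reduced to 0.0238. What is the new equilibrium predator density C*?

At the interior fixed point, setting dR/dt = 0 with R > 0 fixes C* = (prey growth rate)/(RC coefficient) — independent of the other coefficients.
With the change, C* = 0.494/0.0238 = 20.8; it rises from 10.8.

C* ≈ 20.8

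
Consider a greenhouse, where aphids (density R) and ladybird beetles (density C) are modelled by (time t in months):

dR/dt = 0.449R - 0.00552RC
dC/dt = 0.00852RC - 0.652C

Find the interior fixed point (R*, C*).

Set dC/dt = 0 with C > 0: 0.00852R - 0.652 = 0, so R* = 0.652/0.00852 = 76.5.
Set dR/dt = 0 with R > 0: 0.449 - 0.00552C = 0, so C* = 0.449/0.00552 = 81.3.

R* ≈ 76.5, C* ≈ 81.3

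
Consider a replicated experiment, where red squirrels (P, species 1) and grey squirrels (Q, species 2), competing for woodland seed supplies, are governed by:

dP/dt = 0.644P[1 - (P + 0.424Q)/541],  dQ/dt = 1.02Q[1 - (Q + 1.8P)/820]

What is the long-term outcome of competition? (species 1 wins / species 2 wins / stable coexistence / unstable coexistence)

Compare the nullcline intercepts: K1/α12 = 541/0.424 = 1280 > K2 = 820; K2/α21 = 820/1.8 = 456 < K1 = 541.
Since the inequalities point opposite ways, species 1 can invade but species 2 cannot.

species 1 excludes species 2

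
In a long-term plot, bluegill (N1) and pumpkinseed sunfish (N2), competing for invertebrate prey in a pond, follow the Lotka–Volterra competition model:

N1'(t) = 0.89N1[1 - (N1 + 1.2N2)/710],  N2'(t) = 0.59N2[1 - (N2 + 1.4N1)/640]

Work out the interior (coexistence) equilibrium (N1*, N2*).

Setting both brackets to zero gives the nullclines N1 + 1.2N2 = 710 and 1.4N1 + N2 = 640.
Substituting N2 = 640 - 1.4N1 into the first: N1(1 - 1.2·1.4) = 710 - 1.2·640.
So N1* = -58/-0.68 = 85.3, and then N2* = 640 - 1.4·85.3 = 521.

N1* ≈ 85.3, N2* ≈ 521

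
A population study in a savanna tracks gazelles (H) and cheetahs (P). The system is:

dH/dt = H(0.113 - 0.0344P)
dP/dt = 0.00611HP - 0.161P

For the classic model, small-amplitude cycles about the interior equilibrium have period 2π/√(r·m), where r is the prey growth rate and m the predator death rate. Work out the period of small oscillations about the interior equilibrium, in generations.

Here r = 0.113 and m = 0.161, so r·m = 0.0182.
ω = √0.0182 = 0.135 per generation, hence T = 2π/ω ≈ 46.6 generations.

T ≈ 46.6 generations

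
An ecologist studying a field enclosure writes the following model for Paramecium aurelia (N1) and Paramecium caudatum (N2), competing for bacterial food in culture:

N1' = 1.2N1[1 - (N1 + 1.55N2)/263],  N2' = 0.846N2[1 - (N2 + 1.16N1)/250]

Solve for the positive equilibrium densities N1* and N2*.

N1* ≈ 156, N2* ≈ 69

Setting both brackets to zero gives the nullclines N1 + 1.55N2 = 263 and 1.16N1 + N2 = 250.
Substituting N2 = 250 - 1.16N1 into the first: N1(1 - 1.55·1.16) = 263 - 1.55·250.
So N1* = -124/-0.798 = 156, and then N2* = 250 - 1.16·156 = 69.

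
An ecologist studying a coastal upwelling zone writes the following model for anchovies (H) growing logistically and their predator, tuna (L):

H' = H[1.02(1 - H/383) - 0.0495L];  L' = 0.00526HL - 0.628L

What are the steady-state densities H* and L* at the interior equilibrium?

H* ≈ 119, L* ≈ 14.2

From dL/dt = 0 with L > 0: 0.00526H* = 0.628, so H* = 119.
Substitute into dH/dt = 0: 1.02(1 - 119/383) = 0.0495L*.
The bracket is 0.688, giving L* = 0.702/0.0495 = 14.2.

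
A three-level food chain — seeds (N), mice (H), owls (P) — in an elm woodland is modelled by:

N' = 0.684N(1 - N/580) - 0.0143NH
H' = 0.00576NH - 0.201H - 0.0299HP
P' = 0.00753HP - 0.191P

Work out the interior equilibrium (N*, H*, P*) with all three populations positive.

N* ≈ 272, H* ≈ 25.4, P* ≈ 45.8

From dP/dt = 0: 0.00753H* = 0.191, so H* = 25.4.
From dN/dt = 0: 0.684(1 - N*/580) = 0.0143·25.4, giving N* = 580·(1 - 0.53) = 272.
From dH/dt = 0: 0.00576·272 - 0.201 = 0.0299P*, so P* = 1.37/0.0299 = 45.8.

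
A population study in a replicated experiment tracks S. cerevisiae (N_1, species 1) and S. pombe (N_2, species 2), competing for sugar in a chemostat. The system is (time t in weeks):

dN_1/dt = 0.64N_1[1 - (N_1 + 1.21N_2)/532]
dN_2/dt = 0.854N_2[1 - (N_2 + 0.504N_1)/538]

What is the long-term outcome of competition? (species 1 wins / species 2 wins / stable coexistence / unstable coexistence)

species 2 excludes species 1

Compare the nullcline intercepts: K1/α12 = 532/1.21 = 440 < K2 = 538; K2/α21 = 538/0.504 = 1070 > K1 = 532.
Since the inequalities point opposite ways, species 2 can invade but species 1 cannot.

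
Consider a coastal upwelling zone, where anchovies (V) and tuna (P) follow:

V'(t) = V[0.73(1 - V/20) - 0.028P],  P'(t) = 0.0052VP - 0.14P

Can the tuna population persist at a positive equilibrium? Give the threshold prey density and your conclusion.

The predator equation gives dP/dt > 0 only when V > 0.14/0.0052 = 26.9.
Without the predator, V → K = 20. Since 20 < 26.9, the predator cannot invade.

Threshold V = 26.9; K < 26.9, so no, the predator goes extinct.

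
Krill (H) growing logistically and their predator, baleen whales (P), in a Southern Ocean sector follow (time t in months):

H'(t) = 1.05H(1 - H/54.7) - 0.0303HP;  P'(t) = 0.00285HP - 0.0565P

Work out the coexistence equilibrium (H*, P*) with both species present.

From dP/dt = 0 with P > 0: 0.00285H* = 0.0565, so H* = 19.8.
Substitute into dH/dt = 0: 1.05(1 - 19.8/54.7) = 0.0303P*.
The bracket is 0.638, giving P* = 0.669/0.0303 = 22.1.

H* ≈ 19.8, P* ≈ 22.1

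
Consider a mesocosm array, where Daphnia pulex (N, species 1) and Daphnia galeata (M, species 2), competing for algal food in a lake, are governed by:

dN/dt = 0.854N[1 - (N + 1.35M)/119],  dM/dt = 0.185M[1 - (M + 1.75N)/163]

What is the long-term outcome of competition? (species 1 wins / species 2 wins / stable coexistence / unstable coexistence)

unstable coexistence (outcome depends on initial conditions)

Compare the nullcline intercepts: K1/α12 = 119/1.35 = 88.1 < K2 = 163; K2/α21 = 163/1.75 = 93.1 < K1 = 119.
Since both are reversed, neither can invade when rare; the interior point is a saddle.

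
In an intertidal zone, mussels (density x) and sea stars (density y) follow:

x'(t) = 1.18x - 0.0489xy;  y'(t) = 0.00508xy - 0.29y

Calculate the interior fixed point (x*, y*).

x* ≈ 57.1, y* ≈ 24.1

Set dy/dt = 0 with y > 0: 0.00508x - 0.29 = 0, so x* = 0.29/0.00508 = 57.1.
Set dx/dt = 0 with x > 0: 1.18 - 0.0489y = 0, so y* = 1.18/0.0489 = 24.1.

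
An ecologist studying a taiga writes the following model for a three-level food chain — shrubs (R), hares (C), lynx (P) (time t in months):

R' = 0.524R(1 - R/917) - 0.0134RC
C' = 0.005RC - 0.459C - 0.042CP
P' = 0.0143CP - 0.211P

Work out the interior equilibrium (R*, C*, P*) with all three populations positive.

R* ≈ 571, C* ≈ 14.8, P* ≈ 57

From dP/dt = 0: 0.0143C* = 0.211, so C* = 14.8.
From dR/dt = 0: 0.524(1 - R*/917) = 0.0134·14.8, giving R* = 917·(1 - 0.377) = 571.
From dC/dt = 0: 0.005·571 - 0.459 = 0.042P*, so P* = 2.4/0.042 = 57.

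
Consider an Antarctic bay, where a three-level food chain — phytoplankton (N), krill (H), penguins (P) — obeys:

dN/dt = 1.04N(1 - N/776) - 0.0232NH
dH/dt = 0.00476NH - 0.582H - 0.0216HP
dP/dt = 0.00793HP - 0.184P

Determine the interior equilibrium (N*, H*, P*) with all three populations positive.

From dP/dt = 0: 0.00793H* = 0.184, so H* = 23.2.
From dN/dt = 0: 1.04(1 - N*/776) = 0.0232·23.2, giving N* = 776·(1 - 0.518) = 374.
From dH/dt = 0: 0.00476·374 - 0.582 = 0.0216P*, so P* = 1.2/0.0216 = 55.5.

N* ≈ 374, H* ≈ 23.2, P* ≈ 55.5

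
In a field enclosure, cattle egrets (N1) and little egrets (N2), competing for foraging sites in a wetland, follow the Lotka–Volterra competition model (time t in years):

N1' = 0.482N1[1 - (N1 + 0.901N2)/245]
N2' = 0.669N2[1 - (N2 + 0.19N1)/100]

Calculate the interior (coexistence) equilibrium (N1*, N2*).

N1* ≈ 187, N2* ≈ 64.5

Setting both brackets to zero gives the nullclines N1 + 0.901N2 = 245 and 0.19N1 + N2 = 100.
Substituting N2 = 100 - 0.19N1 into the first: N1(1 - 0.901·0.19) = 245 - 0.901·100.
So N1* = 155/0.829 = 187, and then N2* = 100 - 0.19·187 = 64.5.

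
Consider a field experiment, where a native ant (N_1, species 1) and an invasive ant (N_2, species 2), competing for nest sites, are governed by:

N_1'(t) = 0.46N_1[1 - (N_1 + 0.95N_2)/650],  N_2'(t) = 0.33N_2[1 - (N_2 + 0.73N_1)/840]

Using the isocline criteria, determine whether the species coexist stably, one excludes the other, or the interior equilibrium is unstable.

species 2 excludes species 1

Compare the nullcline intercepts: K1/α12 = 650/0.95 = 684 < K2 = 840; K2/α21 = 840/0.73 = 1150 > K1 = 650.
Since the inequalities point opposite ways, species 2 can invade but species 1 cannot.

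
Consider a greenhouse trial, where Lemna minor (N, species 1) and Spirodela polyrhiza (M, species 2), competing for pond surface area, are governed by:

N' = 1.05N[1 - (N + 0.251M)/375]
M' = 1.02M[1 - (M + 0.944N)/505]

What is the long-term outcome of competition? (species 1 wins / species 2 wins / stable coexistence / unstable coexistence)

stable coexistence

Compare the nullcline intercepts: K1/α12 = 375/0.251 = 1490 > K2 = 505; K2/α21 = 505/0.944 = 535 > K1 = 375.
Since both inequalities hold, each species can invade when rare, so the interior equilibrium is stable.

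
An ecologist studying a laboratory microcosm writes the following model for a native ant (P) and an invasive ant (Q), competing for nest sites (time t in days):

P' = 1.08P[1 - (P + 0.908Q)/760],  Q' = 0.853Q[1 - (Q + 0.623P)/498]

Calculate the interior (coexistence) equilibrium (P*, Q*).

Setting both brackets to zero gives the nullclines P + 0.908Q = 760 and 0.623P + Q = 498.
Substituting Q = 498 - 0.623P into the first: P(1 - 0.908·0.623) = 760 - 0.908·498.
So P* = 308/0.434 = 709, and then Q* = 498 - 0.623·709 = 56.5.

P* ≈ 709, Q* ≈ 56.5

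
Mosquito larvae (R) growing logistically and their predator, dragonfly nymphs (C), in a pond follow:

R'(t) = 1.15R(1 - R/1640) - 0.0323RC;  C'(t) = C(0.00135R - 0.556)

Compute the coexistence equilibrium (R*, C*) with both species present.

From dC/dt = 0 with C > 0: 0.00135R* = 0.556, so R* = 412.
Substitute into dR/dt = 0: 1.15(1 - 412/1640) = 0.0323C*.
The bracket is 0.749, giving C* = 0.861/0.0323 = 26.7.

R* ≈ 412, C* ≈ 26.7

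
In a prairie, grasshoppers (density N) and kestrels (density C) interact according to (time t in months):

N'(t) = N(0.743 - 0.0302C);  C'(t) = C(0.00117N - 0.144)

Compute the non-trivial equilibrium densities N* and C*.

N* ≈ 123, C* ≈ 24.6

Set dC/dt = 0 with C > 0: 0.00117N - 0.144 = 0, so N* = 0.144/0.00117 = 123.
Set dN/dt = 0 with N > 0: 0.743 - 0.0302C = 0, so C* = 0.743/0.0302 = 24.6.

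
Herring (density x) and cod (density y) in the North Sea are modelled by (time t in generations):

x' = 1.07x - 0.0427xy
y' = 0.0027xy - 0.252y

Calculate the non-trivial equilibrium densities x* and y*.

x* ≈ 93.3, y* ≈ 25.1

Set dy/dt = 0 with y > 0: 0.0027x - 0.252 = 0, so x* = 0.252/0.0027 = 93.3.
Set dx/dt = 0 with x > 0: 1.07 - 0.0427y = 0, so y* = 1.07/0.0427 = 25.1.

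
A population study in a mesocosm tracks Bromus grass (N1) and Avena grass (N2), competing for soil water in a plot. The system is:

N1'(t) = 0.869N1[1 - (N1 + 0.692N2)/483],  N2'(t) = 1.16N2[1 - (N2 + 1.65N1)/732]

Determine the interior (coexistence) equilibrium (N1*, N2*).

N1* ≈ 166, N2* ≈ 458

Setting both brackets to zero gives the nullclines N1 + 0.692N2 = 483 and 1.65N1 + N2 = 732.
Substituting N2 = 732 - 1.65N1 into the first: N1(1 - 0.692·1.65) = 483 - 0.692·732.
So N1* = -23.5/-0.142 = 166, and then N2* = 732 - 1.65·166 = 458.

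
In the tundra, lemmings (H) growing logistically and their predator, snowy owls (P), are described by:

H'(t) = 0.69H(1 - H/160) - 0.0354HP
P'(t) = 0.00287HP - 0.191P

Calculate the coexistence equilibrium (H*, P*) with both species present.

H* ≈ 66.6, P* ≈ 11.4

From dP/dt = 0 with P > 0: 0.00287H* = 0.191, so H* = 66.6.
Substitute into dH/dt = 0: 0.69(1 - 66.6/160) = 0.0354P*.
The bracket is 0.584, giving P* = 0.403/0.0354 = 11.4.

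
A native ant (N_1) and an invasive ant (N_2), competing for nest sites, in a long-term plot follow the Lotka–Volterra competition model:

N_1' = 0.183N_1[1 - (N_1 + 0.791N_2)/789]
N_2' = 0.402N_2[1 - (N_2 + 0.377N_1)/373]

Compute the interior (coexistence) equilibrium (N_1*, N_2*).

Setting both brackets to zero gives the nullclines N_1 + 0.791N_2 = 789 and 0.377N_1 + N_2 = 373.
Substituting N_2 = 373 - 0.377N_1 into the first: N_1(1 - 0.791·0.377) = 789 - 0.791·373.
So N_1* = 494/0.702 = 704, and then N_2* = 373 - 0.377·704 = 108.

N_1* ≈ 704, N_2* ≈ 108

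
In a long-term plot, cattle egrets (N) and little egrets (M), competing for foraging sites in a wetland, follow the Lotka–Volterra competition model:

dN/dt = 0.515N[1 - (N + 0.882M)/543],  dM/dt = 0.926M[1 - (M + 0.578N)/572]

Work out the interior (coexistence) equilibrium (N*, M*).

N* ≈ 78.5, M* ≈ 527

Setting both brackets to zero gives the nullclines N + 0.882M = 543 and 0.578N + M = 572.
Substituting M = 572 - 0.578N into the first: N(1 - 0.882·0.578) = 543 - 0.882·572.
So N* = 38.5/0.49 = 78.5, and then M* = 572 - 0.578·78.5 = 527.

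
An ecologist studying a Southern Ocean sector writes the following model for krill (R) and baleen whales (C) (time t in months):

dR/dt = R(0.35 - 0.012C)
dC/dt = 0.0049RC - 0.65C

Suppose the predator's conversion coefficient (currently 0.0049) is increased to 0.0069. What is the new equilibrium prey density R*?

At the interior fixed point, setting dC/dt = 0 with C > 0 fixes R* = (predator death rate)/(RC coefficient) — independent of the other coefficients.
With the change, R* = 0.65/0.0069 = 94.2; it falls from 133.

R* ≈ 94.2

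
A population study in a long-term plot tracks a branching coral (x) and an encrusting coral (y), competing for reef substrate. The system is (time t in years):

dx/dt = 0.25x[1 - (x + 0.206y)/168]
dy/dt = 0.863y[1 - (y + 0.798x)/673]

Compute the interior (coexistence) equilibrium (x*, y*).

Setting both brackets to zero gives the nullclines x + 0.206y = 168 and 0.798x + y = 673.
Substituting y = 673 - 0.798x into the first: x(1 - 0.206·0.798) = 168 - 0.206·673.
So x* = 29.4/0.836 = 35.1, and then y* = 673 - 0.798·35.1 = 645.

x* ≈ 35.1, y* ≈ 645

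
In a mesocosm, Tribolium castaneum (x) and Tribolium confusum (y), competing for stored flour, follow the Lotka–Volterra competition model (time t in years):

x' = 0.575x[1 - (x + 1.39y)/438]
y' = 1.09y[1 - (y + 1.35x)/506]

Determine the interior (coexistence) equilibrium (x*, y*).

x* ≈ 303, y* ≈ 97.3

Setting both brackets to zero gives the nullclines x + 1.39y = 438 and 1.35x + y = 506.
Substituting y = 506 - 1.35x into the first: x(1 - 1.39·1.35) = 438 - 1.39·506.
So x* = -265/-0.877 = 303, and then y* = 506 - 1.35·303 = 97.3.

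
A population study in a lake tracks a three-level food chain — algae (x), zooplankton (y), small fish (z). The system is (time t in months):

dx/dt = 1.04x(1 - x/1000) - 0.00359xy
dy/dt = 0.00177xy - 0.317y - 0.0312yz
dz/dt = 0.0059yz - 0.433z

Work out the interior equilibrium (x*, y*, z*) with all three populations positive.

From dz/dt = 0: 0.0059y* = 0.433, so y* = 73.4.
From dx/dt = 0: 1.04(1 - x*/1000) = 0.00359·73.4, giving x* = 1000·(1 - 0.253) = 747.
From dy/dt = 0: 0.00177·747 - 0.317 = 0.0312z*, so z* = 1/0.0312 = 32.2.

x* ≈ 747, y* ≈ 73.4, z* ≈ 32.2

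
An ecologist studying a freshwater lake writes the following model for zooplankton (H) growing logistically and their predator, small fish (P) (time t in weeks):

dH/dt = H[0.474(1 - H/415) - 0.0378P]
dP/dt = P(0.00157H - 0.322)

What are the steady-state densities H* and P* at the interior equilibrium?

H* ≈ 205, P* ≈ 6.34

From dP/dt = 0 with P > 0: 0.00157H* = 0.322, so H* = 205.
Substitute into dH/dt = 0: 0.474(1 - 205/415) = 0.0378P*.
The bracket is 0.506, giving P* = 0.24/0.0378 = 6.34.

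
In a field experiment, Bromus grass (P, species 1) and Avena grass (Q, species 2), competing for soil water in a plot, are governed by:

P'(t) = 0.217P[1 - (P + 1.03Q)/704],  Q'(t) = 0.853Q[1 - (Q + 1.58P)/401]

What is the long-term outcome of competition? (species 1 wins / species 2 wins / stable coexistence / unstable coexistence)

Compare the nullcline intercepts: K1/α12 = 704/1.03 = 683 > K2 = 401; K2/α21 = 401/1.58 = 254 < K1 = 704.
Since the inequalities point opposite ways, species 1 can invade but species 2 cannot.

species 1 excludes species 2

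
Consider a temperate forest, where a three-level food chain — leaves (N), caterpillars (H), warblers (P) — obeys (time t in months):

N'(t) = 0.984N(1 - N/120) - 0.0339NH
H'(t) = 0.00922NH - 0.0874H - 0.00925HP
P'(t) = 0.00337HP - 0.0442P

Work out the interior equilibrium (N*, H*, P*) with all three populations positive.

N* ≈ 65.8, H* ≈ 13.1, P* ≈ 56.1

From dP/dt = 0: 0.00337H* = 0.0442, so H* = 13.1.
From dN/dt = 0: 0.984(1 - N*/120) = 0.0339·13.1, giving N* = 120·(1 - 0.452) = 65.8.
From dH/dt = 0: 0.00922·65.8 - 0.0874 = 0.00925P*, so P* = 0.519/0.00925 = 56.1.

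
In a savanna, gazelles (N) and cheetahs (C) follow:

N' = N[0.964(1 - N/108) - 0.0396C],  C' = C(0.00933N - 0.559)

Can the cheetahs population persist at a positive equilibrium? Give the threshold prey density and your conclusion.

Threshold N = 59.9; K > 59.9, so yes, the predator persists.

The predator equation gives dC/dt > 0 only when N > 0.559/0.00933 = 59.9.
Without the predator, N → K = 108. Since 108 > 59.9, the predator can invade and persist.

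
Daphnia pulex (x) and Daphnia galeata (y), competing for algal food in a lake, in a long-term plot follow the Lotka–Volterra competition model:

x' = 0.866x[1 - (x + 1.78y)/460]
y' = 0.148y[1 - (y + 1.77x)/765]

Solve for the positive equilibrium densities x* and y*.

Setting both brackets to zero gives the nullclines x + 1.78y = 460 and 1.77x + y = 765.
Substituting y = 765 - 1.77x into the first: x(1 - 1.78·1.77) = 460 - 1.78·765.
So x* = -902/-2.15 = 419, and then y* = 765 - 1.77·419 = 22.9.

x* ≈ 419, y* ≈ 22.9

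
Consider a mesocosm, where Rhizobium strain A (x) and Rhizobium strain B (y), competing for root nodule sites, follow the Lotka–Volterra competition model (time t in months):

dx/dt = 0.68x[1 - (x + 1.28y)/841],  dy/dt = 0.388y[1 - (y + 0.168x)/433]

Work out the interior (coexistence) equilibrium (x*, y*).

x* ≈ 365, y* ≈ 372

Setting both brackets to zero gives the nullclines x + 1.28y = 841 and 0.168x + y = 433.
Substituting y = 433 - 0.168x into the first: x(1 - 1.28·0.168) = 841 - 1.28·433.
So x* = 287/0.785 = 365, and then y* = 433 - 0.168·365 = 372.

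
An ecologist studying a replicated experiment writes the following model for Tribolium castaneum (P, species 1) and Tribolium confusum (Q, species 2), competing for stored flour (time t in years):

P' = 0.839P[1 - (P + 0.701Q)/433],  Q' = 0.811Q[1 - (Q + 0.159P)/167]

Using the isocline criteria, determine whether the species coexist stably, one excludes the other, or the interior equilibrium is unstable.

Compare the nullcline intercepts: K1/α12 = 433/0.701 = 618 > K2 = 167; K2/α21 = 167/0.159 = 1050 > K1 = 433.
Since both inequalities hold, each species can invade when rare, so the interior equilibrium is stable.

stable coexistence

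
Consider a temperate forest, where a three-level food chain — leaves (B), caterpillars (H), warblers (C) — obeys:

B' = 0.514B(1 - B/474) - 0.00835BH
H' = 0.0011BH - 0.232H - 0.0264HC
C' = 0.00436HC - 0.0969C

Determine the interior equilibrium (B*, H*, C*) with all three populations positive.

From dC/dt = 0: 0.00436H* = 0.0969, so H* = 22.2.
From dB/dt = 0: 0.514(1 - B*/474) = 0.00835·22.2, giving B* = 474·(1 - 0.361) = 303.
From dH/dt = 0: 0.0011·303 - 0.232 = 0.0264C*, so C* = 0.101/0.0264 = 3.83.

B* ≈ 303, H* ≈ 22.2, C* ≈ 3.83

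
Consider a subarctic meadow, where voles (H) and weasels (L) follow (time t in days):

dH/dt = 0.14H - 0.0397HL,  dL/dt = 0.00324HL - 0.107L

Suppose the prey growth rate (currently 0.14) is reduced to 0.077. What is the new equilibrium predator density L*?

L* ≈ 1.94

At the interior fixed point, setting dH/dt = 0 with H > 0 fixes L* = (prey growth rate)/(HL coefficient) — independent of the other coefficients.
With the change, L* = 0.077/0.0397 = 1.94; it falls from 3.53.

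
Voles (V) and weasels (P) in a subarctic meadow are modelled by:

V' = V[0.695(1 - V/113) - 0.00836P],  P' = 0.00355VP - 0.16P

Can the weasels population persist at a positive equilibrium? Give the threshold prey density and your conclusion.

Threshold V = 45.1; K > 45.1, so yes, the predator persists.

The predator equation gives dP/dt > 0 only when V > 0.16/0.00355 = 45.1.
Without the predator, V → K = 113. Since 113 > 45.1, the predator can invade and persist.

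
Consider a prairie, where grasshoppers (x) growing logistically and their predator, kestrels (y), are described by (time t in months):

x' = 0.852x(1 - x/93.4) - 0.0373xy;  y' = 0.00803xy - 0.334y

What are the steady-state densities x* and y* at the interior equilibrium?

From dy/dt = 0 with y > 0: 0.00803x* = 0.334, so x* = 41.6.
Substitute into dx/dt = 0: 0.852(1 - 41.6/93.4) = 0.0373y*.
The bracket is 0.555, giving y* = 0.473/0.0373 = 12.7.

x* ≈ 41.6, y* ≈ 12.7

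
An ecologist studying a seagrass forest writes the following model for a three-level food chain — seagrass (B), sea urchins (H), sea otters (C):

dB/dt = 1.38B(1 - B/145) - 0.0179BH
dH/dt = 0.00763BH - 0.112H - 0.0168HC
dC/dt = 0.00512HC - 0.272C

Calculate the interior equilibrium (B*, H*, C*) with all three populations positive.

B* ≈ 45.1, H* ≈ 53.1, C* ≈ 13.8

From dC/dt = 0: 0.00512H* = 0.272, so H* = 53.1.
From dB/dt = 0: 1.38(1 - B*/145) = 0.0179·53.1, giving B* = 145·(1 - 0.689) = 45.1.
From dH/dt = 0: 0.00763·45.1 - 0.112 = 0.0168C*, so C* = 0.232/0.0168 = 13.8.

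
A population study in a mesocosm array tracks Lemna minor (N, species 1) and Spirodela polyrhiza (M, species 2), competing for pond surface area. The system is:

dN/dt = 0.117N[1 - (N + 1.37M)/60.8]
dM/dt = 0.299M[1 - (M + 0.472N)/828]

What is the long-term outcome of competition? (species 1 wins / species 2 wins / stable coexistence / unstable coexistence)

Compare the nullcline intercepts: K1/α12 = 60.8/1.37 = 44.4 < K2 = 828; K2/α21 = 828/0.472 = 1750 > K1 = 60.8.
Since the inequalities point opposite ways, species 2 can invade but species 1 cannot.

species 2 excludes species 1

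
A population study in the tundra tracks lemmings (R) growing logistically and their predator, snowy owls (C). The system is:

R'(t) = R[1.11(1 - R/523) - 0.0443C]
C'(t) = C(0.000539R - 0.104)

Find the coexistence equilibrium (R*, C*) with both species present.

From dC/dt = 0 with C > 0: 0.000539R* = 0.104, so R* = 193.
Substitute into dR/dt = 0: 1.11(1 - 193/523) = 0.0443C*.
The bracket is 0.631, giving C* = 0.7/0.0443 = 15.8.

R* ≈ 193, C* ≈ 15.8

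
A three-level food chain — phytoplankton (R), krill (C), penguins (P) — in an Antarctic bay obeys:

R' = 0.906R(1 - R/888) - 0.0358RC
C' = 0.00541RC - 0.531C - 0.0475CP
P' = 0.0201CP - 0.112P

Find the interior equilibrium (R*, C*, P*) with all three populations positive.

R* ≈ 692, C* ≈ 5.57, P* ≈ 67.7

From dP/dt = 0: 0.0201C* = 0.112, so C* = 5.57.
From dR/dt = 0: 0.906(1 - R*/888) = 0.0358·5.57, giving R* = 888·(1 - 0.22) = 692.
From dC/dt = 0: 0.00541·692 - 0.531 = 0.0475P*, so P* = 3.22/0.0475 = 67.7.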